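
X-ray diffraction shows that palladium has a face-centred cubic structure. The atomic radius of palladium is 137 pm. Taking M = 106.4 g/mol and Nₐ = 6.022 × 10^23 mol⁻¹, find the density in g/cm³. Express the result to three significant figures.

In an FCC lattice, atoms touch along the face diagonal, so √2·a = 4r, giving a = 387.5 pm = 3.875 × 10^-8 cm.
With Z = 4, ρ = Z·M/(N_A·a³) = 4 × 106.4 / (6.022 × 10²³ × 5.818 × 10^-23) = 12.15 g/cm³.

12.1 g/cm³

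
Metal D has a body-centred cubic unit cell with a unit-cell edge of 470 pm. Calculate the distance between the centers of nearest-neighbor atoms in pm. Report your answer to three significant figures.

407 pm

In a BCC structure, atoms touch along the body diagonal, so √3·a = 4r; the nearest-neighbor distance equals 2r = 0.8660·a.
d = 0.8660 × 470 = 407 pm.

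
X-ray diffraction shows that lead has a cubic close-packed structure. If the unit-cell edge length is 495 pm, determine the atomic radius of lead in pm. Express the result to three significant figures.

In an FCC lattice, atoms touch along the face diagonal, so √2·a = 4r.
r = √2·a/4 = 1.4142 × 495 / 4 = 175 pm.

175 pm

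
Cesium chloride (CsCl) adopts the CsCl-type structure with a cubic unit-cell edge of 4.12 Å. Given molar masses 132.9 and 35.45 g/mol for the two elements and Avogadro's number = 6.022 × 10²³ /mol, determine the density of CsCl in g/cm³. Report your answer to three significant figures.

4.00 g/cm³

The CsCl-type structure contains Z = 1 formula unit per cell; M(CsCl) = 132.9 + 35.45 = 168.35 g/mol.
a³ = (4.120 × 10^-8 cm)³ = 6.993 × 10^-23 cm³.
ρ = 1 × 168.35 / (6.022 × 10²³ × 6.993 × 10^-23) = 3.997 g/cm³.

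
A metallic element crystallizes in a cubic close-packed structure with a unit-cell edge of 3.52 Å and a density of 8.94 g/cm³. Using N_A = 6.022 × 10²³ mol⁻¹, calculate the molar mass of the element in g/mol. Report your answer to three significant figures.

58.7 g/mol

An FCC cell has Z = 4 atoms; a = 3.520 × 10^-8 cm.
M = ρ·N_A·a³/Z = 8.94 × 6.022 × 10²³ × 4.361 × 10^-23 / 4 = 58.7 g/mol.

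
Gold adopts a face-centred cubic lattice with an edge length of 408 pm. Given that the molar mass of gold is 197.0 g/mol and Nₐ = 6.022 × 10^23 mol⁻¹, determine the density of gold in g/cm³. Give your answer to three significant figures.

An FCC unit cell contains Z = 4 atoms.
Cell volume: a³ = (408 pm)³ = (4.080 × 10^-8 cm)³ = 6.792 × 10^-23 cm³.
ρ = Z·M/(N_A·a³) = 4 × 197.0 / (6.022 × 10²³ × 6.792 × 10^-23) = 19.27 g/cm³.

19.3 g/cm³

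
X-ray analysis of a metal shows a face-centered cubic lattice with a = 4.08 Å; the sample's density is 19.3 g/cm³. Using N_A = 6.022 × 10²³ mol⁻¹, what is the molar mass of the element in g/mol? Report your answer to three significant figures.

An FCC cell has Z = 4 atoms; a = 4.080 × 10^-8 cm.
M = ρ·N_A·a³/Z = 19.3 × 6.022 × 10²³ × 6.792 × 10^-23 / 4 = 197 g/mol.

197 g/mol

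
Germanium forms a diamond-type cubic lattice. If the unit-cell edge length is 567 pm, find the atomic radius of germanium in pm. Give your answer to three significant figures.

In a diamond cubic lattice, nearest neighbors lie along the body diagonal with √3·a = 8r.
r = √3·a/8 = 1.7321 × 567 / 8 = 123 pm.

123 pm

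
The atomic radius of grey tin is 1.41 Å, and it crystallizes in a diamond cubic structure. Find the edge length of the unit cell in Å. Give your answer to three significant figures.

In a diamond cubic lattice, nearest neighbors lie along the body diagonal with √3·a = 8r.
a = 8r/√3 = 8 × 1.41 / 1.7321 = 6.51 Å.

6.51 Å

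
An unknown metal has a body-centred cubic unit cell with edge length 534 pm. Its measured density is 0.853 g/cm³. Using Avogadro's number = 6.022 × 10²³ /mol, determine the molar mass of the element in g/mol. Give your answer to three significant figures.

A BCC cell has Z = 2 atoms; a = 5.340 × 10^-8 cm.
M = ρ·N_A·a³/Z = 0.853 × 6.022 × 10²³ × 1.523 × 10^-22 / 2 = 39.1 g/mol.

39.1 g/mol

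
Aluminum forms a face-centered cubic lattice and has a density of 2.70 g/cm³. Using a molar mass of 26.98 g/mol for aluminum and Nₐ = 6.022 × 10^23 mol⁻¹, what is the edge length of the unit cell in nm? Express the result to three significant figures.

0.405 nm

With Z = 4 atoms per FCC cell, a³ = Z·M/(N_A·ρ) = 4 × 26.98 / (6.022 × 10²³ × 2.700 g/cm³) = 6.637 × 10^-23 cm³.
a = (6.637 × 10^-23)^(1/3) = 4.049 × 10^-8 cm = 0.405 nm.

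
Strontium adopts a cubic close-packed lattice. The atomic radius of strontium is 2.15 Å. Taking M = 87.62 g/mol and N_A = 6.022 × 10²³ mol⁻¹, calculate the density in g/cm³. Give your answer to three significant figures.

2.59 g/cm³

In an FCC lattice, atoms touch along the face diagonal, so √2·a = 4r, giving a = 6.081 Å = 6.081 × 10^-8 cm.
With Z = 4, ρ = Z·M/(N_A·a³) = 4 × 87.62 / (6.022 × 10²³ × 2.249 × 10^-22) = 2.588 g/cm³.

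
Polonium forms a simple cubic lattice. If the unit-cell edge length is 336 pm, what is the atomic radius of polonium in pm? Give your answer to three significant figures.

In a simple cubic lattice, atoms touch along the cell edge, so a = 2r.
r = a/2 = 336/2 = 168 pm.

168 pm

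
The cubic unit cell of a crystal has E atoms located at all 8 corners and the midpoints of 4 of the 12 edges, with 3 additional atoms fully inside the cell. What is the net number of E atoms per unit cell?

Corner atoms are shared by 8 cells (1/8 each), edge atoms by 4 (1/4 each), interior atoms are unshared.
Net atoms = 8 × 1/8 + 4 × 1/4 + 3 = 1 + 1 + 3 = 5.

5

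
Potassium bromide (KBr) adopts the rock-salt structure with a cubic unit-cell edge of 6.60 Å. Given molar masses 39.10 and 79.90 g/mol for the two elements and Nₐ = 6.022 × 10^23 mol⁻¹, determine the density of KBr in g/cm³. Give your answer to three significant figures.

2.75 g/cm³

The rock-salt structure contains Z = 4 formula units per cell; M(KBr) = 39.10 + 79.90 = 119.0 g/mol.
a³ = (6.600 × 10^-8 cm)³ = 2.875 × 10^-22 cm³.
ρ = 4 × 119.0 / (6.022 × 10²³ × 2.875 × 10^-22) = 2.749 g/cm³.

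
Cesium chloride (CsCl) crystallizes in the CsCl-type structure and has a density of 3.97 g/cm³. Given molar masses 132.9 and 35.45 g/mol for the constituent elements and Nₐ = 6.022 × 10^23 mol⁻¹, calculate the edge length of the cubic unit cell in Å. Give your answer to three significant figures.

M(CsCl) = 168.35 g/mol; Z = 1 formula unit per cell.
a³ = Z·M/(N_A·ρ) = 1 × 168.35 / (6.022 × 10²³ × 3.97) = 7.042 × 10^-23 cm³, so a = 4.129 × 10^-8 cm = 4.13 Å.

4.13 Å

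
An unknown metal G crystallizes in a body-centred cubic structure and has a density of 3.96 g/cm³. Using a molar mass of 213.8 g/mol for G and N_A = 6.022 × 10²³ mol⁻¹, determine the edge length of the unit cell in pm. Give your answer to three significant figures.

With Z = 2 atoms per BCC cell, a³ = Z·M/(N_A·ρ) = 2 × 213.8 / (6.022 × 10²³ × 3.960 g/cm³) = 1.793 × 10^-22 cm³.
a = (1.793 × 10^-22)^(1/3) = 5.639 × 10^-8 cm = 564 pm.

564 pm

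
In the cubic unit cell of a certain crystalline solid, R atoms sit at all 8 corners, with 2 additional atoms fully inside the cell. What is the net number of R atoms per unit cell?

Corner atoms are shared by 8 cells (1/8 each), interior atoms are unshared.
Net atoms = 8 × 1/8 + 2 = 1 + 2 = 3.

3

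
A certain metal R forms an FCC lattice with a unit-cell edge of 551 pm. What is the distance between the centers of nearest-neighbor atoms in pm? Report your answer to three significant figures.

In an FCC structure, atoms touch along the face diagonal, so √2·a = 4r; the nearest-neighbor distance equals 2r = 0.7071·a.
d = 0.7071 × 551 = 390 pm.

390 pm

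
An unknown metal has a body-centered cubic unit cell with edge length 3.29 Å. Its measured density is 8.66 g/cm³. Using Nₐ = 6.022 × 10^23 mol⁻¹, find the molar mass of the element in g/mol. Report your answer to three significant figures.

A BCC cell has Z = 2 atoms; a = 3.290 × 10^-8 cm.
M = ρ·N_A·a³/Z = 8.66 × 6.022 × 10²³ × 3.561 × 10^-23 / 2 = 92.9 g/mol.

92.9 g/mol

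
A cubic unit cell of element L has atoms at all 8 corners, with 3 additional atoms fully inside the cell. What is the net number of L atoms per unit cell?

4

Corner atoms are shared by 8 cells (1/8 each), interior atoms are unshared.
Net atoms = 8 × 1/8 + 3 = 1 + 3 = 4.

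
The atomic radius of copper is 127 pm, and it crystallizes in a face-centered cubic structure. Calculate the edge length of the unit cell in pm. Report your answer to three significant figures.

In an FCC lattice, atoms touch along the face diagonal, so √2·a = 4r.
a = 4r/√2 = 4 × 127 / 1.4142 = 359 pm.

359 pm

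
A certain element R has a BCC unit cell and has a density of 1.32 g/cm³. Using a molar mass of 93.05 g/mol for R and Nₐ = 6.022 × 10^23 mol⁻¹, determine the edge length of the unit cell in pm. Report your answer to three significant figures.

With Z = 2 atoms per BCC cell, a³ = Z·M/(N_A·ρ) = 2 × 93.05 / (6.022 × 10²³ × 1.320 g/cm³) = 2.341 × 10^-22 cm³.
a = (2.341 × 10^-22)^(1/3) = 6.163 × 10^-8 cm = 616 pm.

616 pm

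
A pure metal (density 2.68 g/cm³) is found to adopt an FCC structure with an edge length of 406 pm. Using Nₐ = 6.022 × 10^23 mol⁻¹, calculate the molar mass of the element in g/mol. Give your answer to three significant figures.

An FCC cell has Z = 4 atoms; a = 4.060 × 10^-8 cm.
M = ρ·N_A·a³/Z = 2.68 × 6.022 × 10²³ × 6.692 × 10^-23 / 4 = 27.0 g/mol.

27.0 g/mol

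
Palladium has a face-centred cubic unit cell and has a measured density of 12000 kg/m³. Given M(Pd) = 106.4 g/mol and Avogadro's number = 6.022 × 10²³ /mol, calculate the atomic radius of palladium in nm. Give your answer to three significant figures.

For an FCC cell (Z = 4), a³ = Z·M/(N_A·ρ) = 4 × 106.4 / (6.022 × 10²³ × 12.00) = 5.890 × 10^-23 cm³, so a = 3.891 × 10^-8 cm = 0.3891 nm.
Atoms touch along the face diagonal, so √2·a = 4r, so r = 0.3536 × a = 0.138 nm.

0.138 nm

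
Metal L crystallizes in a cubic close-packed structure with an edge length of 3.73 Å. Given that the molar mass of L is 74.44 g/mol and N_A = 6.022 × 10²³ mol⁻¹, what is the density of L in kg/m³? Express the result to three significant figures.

9530 kg/m³

An FCC unit cell contains Z = 4 atoms.
Cell volume: a³ = (3.73 Å)³ = (3.730 × 10^-8 cm)³ = 5.190 × 10^-23 cm³.
ρ = Z·M/(N_A·a³) = 4 × 74.44 / (6.022 × 10²³ × 5.190 × 10^-23) = 9.528 g/cm³ = 9530 kg/m³.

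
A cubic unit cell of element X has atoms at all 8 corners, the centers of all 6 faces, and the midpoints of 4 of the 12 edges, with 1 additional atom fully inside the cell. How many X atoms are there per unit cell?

6

Corner atoms are shared by 8 cells (1/8 each), face atoms by 2 (1/2 each), edge atoms by 4 (1/4 each), interior atoms are unshared.
Net atoms = 8 × 1/8 + 6 × 1/2 + 4 × 1/4 + 1 = 1 + 3 + 1 + 1 = 6.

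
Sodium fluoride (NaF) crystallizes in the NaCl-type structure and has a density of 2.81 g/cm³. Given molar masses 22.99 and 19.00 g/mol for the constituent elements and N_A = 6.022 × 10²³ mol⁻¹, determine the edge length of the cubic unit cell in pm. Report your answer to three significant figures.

M(NaF) = 41.99 g/mol; Z = 4 formula units per cell.
a³ = Z·M/(N_A·ρ) = 4 × 41.99 / (6.022 × 10²³ × 2.81) = 9.926 × 10^-23 cm³, so a = 4.630 × 10^-8 cm = 463 pm.

463 pm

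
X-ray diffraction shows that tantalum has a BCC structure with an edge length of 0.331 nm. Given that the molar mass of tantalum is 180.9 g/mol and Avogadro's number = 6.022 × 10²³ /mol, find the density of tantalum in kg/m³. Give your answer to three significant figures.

16600 kg/m³

A BCC unit cell contains Z = 2 atoms.
Cell volume: a³ = (0.331 nm)³ = (3.310 × 10^-8 cm)³ = 3.626 × 10^-23 cm³.
ρ = Z·M/(N_A·a³) = 2 × 180.9 / (6.022 × 10²³ × 3.626 × 10^-23) = 16.57 g/cm³ = 16600 kg/m³.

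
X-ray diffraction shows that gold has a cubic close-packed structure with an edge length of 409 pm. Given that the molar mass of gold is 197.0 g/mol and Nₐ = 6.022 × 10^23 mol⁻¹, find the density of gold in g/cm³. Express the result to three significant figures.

An FCC unit cell contains Z = 4 atoms.
Cell volume: a³ = (409 pm)³ = (4.090 × 10^-8 cm)³ = 6.842 × 10^-23 cm³.
ρ = Z·M/(N_A·a³) = 4 × 197.0 / (6.022 × 10²³ × 6.842 × 10^-23) = 19.13 g/cm³.

19.1 g/cm³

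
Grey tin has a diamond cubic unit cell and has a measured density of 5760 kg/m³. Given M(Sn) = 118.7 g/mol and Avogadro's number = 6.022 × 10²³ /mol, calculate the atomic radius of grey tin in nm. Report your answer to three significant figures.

0.141 nm

For a diamond cubic cell (Z = 8), a³ = Z·M/(N_A·ρ) = 8 × 118.7 / (6.022 × 10²³ × 5.760) = 2.738 × 10^-22 cm³, so a = 6.493 × 10^-8 cm = 0.6493 nm.
Nearest neighbors lie along the body diagonal with √3·a = 8r, so r = 0.2165 × a = 0.141 nm.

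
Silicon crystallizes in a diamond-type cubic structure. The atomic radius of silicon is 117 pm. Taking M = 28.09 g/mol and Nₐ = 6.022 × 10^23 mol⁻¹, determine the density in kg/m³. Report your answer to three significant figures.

2360 kg/m³

In a diamond cubic lattice, nearest neighbors lie along the body diagonal with √3·a = 8r, giving a = 540.4 pm = 5.404 × 10^-8 cm.
With Z = 8, ρ = Z·M/(N_A·a³) = 8 × 28.09 / (6.022 × 10²³ × 1.578 × 10^-22) = 2.365 g/cm³ = 2360 kg/m³.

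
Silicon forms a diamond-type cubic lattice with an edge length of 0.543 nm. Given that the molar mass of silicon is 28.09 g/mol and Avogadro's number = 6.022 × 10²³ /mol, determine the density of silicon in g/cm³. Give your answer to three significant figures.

A diamond cubic unit cell contains Z = 8 atoms.
Cell volume: a³ = (0.543 nm)³ = (5.430 × 10^-8 cm)³ = 1.601 × 10^-22 cm³.
ρ = Z·M/(N_A·a³) = 8 × 28.09 / (6.022 × 10²³ × 1.601 × 10^-22) = 2.331 g/cm³.

2.33 g/cm³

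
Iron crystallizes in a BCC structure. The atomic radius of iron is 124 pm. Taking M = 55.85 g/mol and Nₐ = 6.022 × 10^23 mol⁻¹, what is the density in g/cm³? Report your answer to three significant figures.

7.90 g/cm³

In a BCC lattice, atoms touch along the body diagonal, so √3·a = 4r, giving a = 286.4 pm = 2.864 × 10^-8 cm.
With Z = 2, ρ = Z·M/(N_A·a³) = 2 × 55.85 / (6.022 × 10²³ × 2.348 × 10^-23) = 7.899 g/cm³.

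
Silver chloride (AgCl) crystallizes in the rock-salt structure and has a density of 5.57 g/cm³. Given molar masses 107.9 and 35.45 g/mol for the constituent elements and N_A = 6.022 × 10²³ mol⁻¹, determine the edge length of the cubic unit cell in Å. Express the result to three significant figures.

M(AgCl) = 143.35 g/mol; Z = 4 formula units per cell.
a³ = Z·M/(N_A·ρ) = 4 × 143.35 / (6.022 × 10²³ × 5.57) = 1.709 × 10^-22 cm³, so a = 5.550 × 10^-8 cm = 5.55 Å.

5.55 Å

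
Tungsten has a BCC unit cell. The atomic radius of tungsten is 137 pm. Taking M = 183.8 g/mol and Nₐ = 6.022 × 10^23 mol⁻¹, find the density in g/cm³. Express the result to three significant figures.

In a BCC lattice, atoms touch along the body diagonal, so √3·a = 4r, giving a = 316.4 pm = 3.164 × 10^-8 cm.
With Z = 2, ρ = Z·M/(N_A·a³) = 2 × 183.8 / (6.022 × 10²³ × 3.167 × 10^-23) = 19.27 g/cm³.

19.3 g/cm³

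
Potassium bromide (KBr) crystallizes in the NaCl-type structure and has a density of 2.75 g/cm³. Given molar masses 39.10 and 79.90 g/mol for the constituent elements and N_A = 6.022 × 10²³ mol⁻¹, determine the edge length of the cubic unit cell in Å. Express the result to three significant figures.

6.60 Å

M(KBr) = 119.0 g/mol; Z = 4 formula units per cell.
a³ = Z·M/(N_A·ρ) = 4 × 119.0 / (6.022 × 10²³ × 2.75) = 2.874 × 10^-22 cm³, so a = 6.600 × 10^-8 cm = 6.60 Å.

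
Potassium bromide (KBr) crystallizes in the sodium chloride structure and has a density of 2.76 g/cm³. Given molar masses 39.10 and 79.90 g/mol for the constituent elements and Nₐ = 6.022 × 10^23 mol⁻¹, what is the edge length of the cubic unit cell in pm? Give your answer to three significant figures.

M(KBr) = 119.0 g/mol; Z = 4 formula units per cell.
a³ = Z·M/(N_A·ρ) = 4 × 119.0 / (6.022 × 10²³ × 2.76) = 2.864 × 10^-22 cm³, so a = 6.592 × 10^-8 cm = 659 pm.

659 pm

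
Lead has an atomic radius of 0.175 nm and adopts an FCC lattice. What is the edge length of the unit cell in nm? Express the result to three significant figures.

In an FCC lattice, atoms touch along the face diagonal, so √2·a = 4r.
a = 4r/√2 = 4 × 0.175 / 1.4142 = 0.495 nm.

0.495 nm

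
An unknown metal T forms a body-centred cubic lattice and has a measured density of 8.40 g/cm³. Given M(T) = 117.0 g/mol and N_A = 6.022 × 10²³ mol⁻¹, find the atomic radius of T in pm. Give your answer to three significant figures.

For a BCC cell (Z = 2), a³ = Z·M/(N_A·ρ) = 2 × 117.0 / (6.022 × 10²³ × 8.400) = 4.626 × 10^-23 cm³, so a = 3.590 × 10^-8 cm = 359.0 pm.
Atoms touch along the body diagonal, so √3·a = 4r, so r = 0.4330 × a = 155 pm.

155 pm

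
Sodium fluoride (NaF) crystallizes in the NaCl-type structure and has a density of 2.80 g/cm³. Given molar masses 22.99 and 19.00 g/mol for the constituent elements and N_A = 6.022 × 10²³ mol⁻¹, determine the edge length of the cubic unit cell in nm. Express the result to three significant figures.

0.464 nm

M(NaF) = 41.99 g/mol; Z = 4 formula units per cell.
a³ = Z·M/(N_A·ρ) = 4 × 41.99 / (6.022 × 10²³ × 2.80) = 9.961 × 10^-23 cm³, so a = 4.636 × 10^-8 cm = 0.464 nm.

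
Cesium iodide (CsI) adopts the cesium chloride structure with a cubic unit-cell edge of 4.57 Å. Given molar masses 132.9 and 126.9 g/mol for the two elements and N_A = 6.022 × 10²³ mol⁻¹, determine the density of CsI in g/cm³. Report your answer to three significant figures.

4.52 g/cm³

The cesium chloride structure contains Z = 1 formula unit per cell; M(CsI) = 132.9 + 126.9 = 259.8 g/mol.
a³ = (4.570 × 10^-8 cm)³ = 9.544 × 10^-23 cm³.
ρ = 1 × 259.8 / (6.022 × 10²³ × 9.544 × 10^-23) = 4.520 g/cm³.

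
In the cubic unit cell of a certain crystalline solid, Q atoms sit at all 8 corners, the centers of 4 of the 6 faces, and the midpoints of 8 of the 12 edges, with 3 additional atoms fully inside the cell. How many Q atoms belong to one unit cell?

8

Corner atoms are shared by 8 cells (1/8 each), face atoms by 2 (1/2 each), edge atoms by 4 (1/4 each), interior atoms are unshared.
Net atoms = 8 × 1/8 + 4 × 1/2 + 8 × 1/4 + 3 = 1 + 2 + 2 + 3 = 8.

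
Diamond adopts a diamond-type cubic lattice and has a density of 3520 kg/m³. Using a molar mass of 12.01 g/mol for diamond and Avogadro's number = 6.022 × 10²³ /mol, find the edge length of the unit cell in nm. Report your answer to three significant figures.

0.357 nm

With Z = 8 atoms per diamond cubic cell, a³ = Z·M/(N_A·ρ) = 8 × 12.01 / (6.022 × 10²³ × 3.520 g/cm³) = 4.533 × 10^-23 cm³.
a = (4.533 × 10^-23)^(1/3) = 3.565 × 10^-8 cm = 0.357 nm.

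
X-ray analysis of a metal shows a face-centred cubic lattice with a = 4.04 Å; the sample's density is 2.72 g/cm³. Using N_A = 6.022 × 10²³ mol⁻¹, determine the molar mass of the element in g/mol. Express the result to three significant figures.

An FCC cell has Z = 4 atoms; a = 4.040 × 10^-8 cm.
M = ρ·N_A·a³/Z = 2.72 × 6.022 × 10²³ × 6.594 × 10^-23 / 4 = 27.0 g/mol.

27.0 g/mol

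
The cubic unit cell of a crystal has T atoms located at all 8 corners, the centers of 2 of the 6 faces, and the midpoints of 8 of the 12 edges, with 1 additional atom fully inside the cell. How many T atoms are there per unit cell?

5

Corner atoms are shared by 8 cells (1/8 each), face atoms by 2 (1/2 each), edge atoms by 4 (1/4 each), interior atoms are unshared.
Net atoms = 8 × 1/8 + 2 × 1/2 + 8 × 1/4 + 1 = 1 + 1 + 2 + 1 = 5.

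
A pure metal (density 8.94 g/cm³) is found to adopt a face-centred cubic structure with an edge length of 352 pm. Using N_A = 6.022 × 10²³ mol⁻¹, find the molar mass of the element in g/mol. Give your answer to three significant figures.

An FCC cell has Z = 4 atoms; a = 3.520 × 10^-8 cm.
M = ρ·N_A·a³/Z = 8.94 × 6.022 × 10²³ × 4.361 × 10^-23 / 4 = 58.7 g/mol.

58.7 g/mol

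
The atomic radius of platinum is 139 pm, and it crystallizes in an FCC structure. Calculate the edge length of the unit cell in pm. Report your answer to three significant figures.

393 pm

In an FCC lattice, atoms touch along the face diagonal, so √2·a = 4r.
a = 4r/√2 = 4 × 139 / 1.4142 = 393 pm.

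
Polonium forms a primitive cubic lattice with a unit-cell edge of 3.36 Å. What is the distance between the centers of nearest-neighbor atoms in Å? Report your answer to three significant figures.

In a simple cubic structure, atoms touch along the cell edge, so a = 2r; the nearest-neighbor distance equals 2r = 1.000·a.
d = 1.000 × 3.36 = 3.36 Å.

3.36 Å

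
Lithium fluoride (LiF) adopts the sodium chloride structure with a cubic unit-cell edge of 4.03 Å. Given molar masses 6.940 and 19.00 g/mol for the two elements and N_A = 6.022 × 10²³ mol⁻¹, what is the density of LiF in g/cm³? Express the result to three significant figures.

2.63 g/cm³

The sodium chloride structure contains Z = 4 formula units per cell; M(LiF) = 6.940 + 19.00 = 25.94 g/mol.
a³ = (4.030 × 10^-8 cm)³ = 6.545 × 10^-23 cm³.
ρ = 4 × 25.94 / (6.022 × 10²³ × 6.545 × 10^-23) = 2.633 g/cm³.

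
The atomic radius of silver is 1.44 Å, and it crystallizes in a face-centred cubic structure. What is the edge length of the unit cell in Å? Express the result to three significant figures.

In an FCC lattice, atoms touch along the face diagonal, so √2·a = 4r.
a = 4r/√2 = 4 × 1.44 / 1.4142 = 4.07 Å.

4.07 Å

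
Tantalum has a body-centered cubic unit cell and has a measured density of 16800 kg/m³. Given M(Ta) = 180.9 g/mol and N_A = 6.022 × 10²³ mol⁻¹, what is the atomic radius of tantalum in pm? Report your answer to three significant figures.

143 pm

For a BCC cell (Z = 2), a³ = Z·M/(N_A·ρ) = 2 × 180.9 / (6.022 × 10²³ × 16.80) = 3.576 × 10^-23 cm³, so a = 3.295 × 10^-8 cm = 329.5 pm.
Atoms touch along the body diagonal, so √3·a = 4r, so r = 0.4330 × a = 143 pm.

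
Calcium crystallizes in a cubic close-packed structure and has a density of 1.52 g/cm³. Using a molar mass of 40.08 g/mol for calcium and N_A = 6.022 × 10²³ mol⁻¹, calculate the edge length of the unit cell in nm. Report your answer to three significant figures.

0.560 nm

With Z = 4 atoms per FCC cell, a³ = Z·M/(N_A·ρ) = 4 × 40.08 / (6.022 × 10²³ × 1.520 g/cm³) = 1.751 × 10^-22 cm³.
a = (1.751 × 10^-22)^(1/3) = 5.595 × 10^-8 cm = 0.560 nm.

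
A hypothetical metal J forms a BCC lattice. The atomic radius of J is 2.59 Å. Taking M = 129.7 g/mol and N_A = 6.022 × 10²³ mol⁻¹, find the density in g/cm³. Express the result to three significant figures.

In a BCC lattice, atoms touch along the body diagonal, so √3·a = 4r, giving a = 5.981 Å = 5.981 × 10^-8 cm.
With Z = 2, ρ = Z·M/(N_A·a³) = 2 × 129.7 / (6.022 × 10²³ × 2.140 × 10^-22) = 2.013 g/cm³.

2.01 g/cm³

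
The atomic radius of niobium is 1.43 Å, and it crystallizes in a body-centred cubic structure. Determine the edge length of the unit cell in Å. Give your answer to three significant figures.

In a BCC lattice, atoms touch along the body diagonal, so √3·a = 4r.
a = 4r/√3 = 4 × 1.43 / 1.7321 = 3.30 Å.

3.30 Å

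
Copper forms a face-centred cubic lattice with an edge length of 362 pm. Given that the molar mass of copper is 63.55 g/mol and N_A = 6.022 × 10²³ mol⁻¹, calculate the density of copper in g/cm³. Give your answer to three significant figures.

8.90 g/cm³

An FCC unit cell contains Z = 4 atoms.
Cell volume: a³ = (362 pm)³ = (3.620 × 10^-8 cm)³ = 4.744 × 10^-23 cm³.
ρ = Z·M/(N_A·a³) = 4 × 63.55 / (6.022 × 10²³ × 4.744 × 10^-23) = 8.898 g/cm³.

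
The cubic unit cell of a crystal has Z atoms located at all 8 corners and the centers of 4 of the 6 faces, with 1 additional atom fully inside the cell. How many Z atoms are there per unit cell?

4

Corner atoms are shared by 8 cells (1/8 each), face atoms by 2 (1/2 each), interior atoms are unshared.
Net atoms = 8 × 1/8 + 4 × 1/2 + 1 = 1 + 2 + 1 = 4.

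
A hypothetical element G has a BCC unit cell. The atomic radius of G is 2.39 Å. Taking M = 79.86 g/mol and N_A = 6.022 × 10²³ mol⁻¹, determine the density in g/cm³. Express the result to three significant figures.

1.58 g/cm³

In a BCC lattice, atoms touch along the body diagonal, so √3·a = 4r, giving a = 5.519 Å = 5.519 × 10^-8 cm.
With Z = 2, ρ = Z·M/(N_A·a³) = 2 × 79.86 / (6.022 × 10²³ × 1.681 × 10^-22) = 1.577 g/cm³.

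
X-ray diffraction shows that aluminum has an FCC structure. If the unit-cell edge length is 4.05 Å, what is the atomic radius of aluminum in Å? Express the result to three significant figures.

1.43 Å

In an FCC lattice, atoms touch along the face diagonal, so √2·a = 4r.
r = √2·a/4 = 1.4142 × 4.05 / 4 = 1.43 Å.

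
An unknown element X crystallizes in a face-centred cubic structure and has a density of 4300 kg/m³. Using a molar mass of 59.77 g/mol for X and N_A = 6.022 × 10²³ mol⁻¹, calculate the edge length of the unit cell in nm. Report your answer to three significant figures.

0.452 nm

With Z = 4 atoms per FCC cell, a³ = Z·M/(N_A·ρ) = 4 × 59.77 / (6.022 × 10²³ × 4.300 g/cm³) = 9.233 × 10^-23 cm³.
a = (9.233 × 10^-23)^(1/3) = 4.520 × 10^-8 cm = 0.452 nm.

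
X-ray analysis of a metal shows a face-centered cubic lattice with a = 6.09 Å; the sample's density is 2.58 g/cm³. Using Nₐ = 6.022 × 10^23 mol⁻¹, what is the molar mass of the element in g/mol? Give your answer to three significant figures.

An FCC cell has Z = 4 atoms; a = 6.090 × 10^-8 cm.
M = ρ·N_A·a³/Z = 2.58 × 6.022 × 10²³ × 2.259 × 10^-22 / 4 = 87.7 g/mol.

87.7 g/mol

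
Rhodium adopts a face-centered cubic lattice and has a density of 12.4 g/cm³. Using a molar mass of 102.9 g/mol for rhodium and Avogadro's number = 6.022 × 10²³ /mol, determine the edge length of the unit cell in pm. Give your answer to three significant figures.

381 pm

With Z = 4 atoms per FCC cell, a³ = Z·M/(N_A·ρ) = 4 × 102.9 / (6.022 × 10²³ × 12.40 g/cm³) = 5.512 × 10^-23 cm³.
a = (5.512 × 10^-23)^(1/3) = 3.806 × 10^-8 cm = 381 pm.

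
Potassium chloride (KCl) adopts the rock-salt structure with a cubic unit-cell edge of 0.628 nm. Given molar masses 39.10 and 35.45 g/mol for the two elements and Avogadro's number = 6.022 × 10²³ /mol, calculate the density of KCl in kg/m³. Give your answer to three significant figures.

The rock-salt structure contains Z = 4 formula units per cell; M(KCl) = 39.10 + 35.45 = 74.55 g/mol.
a³ = (6.280 × 10^-8 cm)³ = 2.477 × 10^-22 cm³.
ρ = 4 × 74.55 / (6.022 × 10²³ × 2.477 × 10^-22) = 1.999 g/cm³ = 2000 kg/m³.

2000 kg/m³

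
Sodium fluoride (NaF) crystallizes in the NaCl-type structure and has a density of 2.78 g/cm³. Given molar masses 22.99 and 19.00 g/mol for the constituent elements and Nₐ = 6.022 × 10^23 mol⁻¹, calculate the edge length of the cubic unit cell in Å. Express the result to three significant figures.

4.65 Å

M(NaF) = 41.99 g/mol; Z = 4 formula units per cell.
a³ = Z·M/(N_A·ρ) = 4 × 41.99 / (6.022 × 10²³ × 2.78) = 1.003 × 10^-22 cm³, so a = 4.647 × 10^-8 cm = 4.65 Å.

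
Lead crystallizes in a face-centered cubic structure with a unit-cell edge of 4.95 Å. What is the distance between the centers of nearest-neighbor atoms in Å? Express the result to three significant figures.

3.50 Å

In an FCC structure, atoms touch along the face diagonal, so √2·a = 4r; the nearest-neighbor distance equals 2r = 0.7071·a.
d = 0.7071 × 4.95 = 3.50 Å.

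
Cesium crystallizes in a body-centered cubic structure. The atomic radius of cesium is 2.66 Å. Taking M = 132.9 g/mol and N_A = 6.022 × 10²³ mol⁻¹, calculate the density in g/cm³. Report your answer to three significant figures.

1.90 g/cm³

In a BCC lattice, atoms touch along the body diagonal, so √3·a = 4r, giving a = 6.143 Å = 6.143 × 10^-8 cm.
With Z = 2, ρ = Z·M/(N_A·a³) = 2 × 132.9 / (6.022 × 10²³ × 2.318 × 10^-22) = 1.904 g/cm³.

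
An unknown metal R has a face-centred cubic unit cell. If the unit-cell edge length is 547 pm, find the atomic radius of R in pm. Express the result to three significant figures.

In an FCC lattice, atoms touch along the face diagonal, so √2·a = 4r.
r = √2·a/4 = 1.4142 × 547 / 4 = 193 pm.

193 pm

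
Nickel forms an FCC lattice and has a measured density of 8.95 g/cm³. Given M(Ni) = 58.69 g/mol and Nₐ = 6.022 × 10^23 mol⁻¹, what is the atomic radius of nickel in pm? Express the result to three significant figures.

For an FCC cell (Z = 4), a³ = Z·M/(N_A·ρ) = 4 × 58.69 / (6.022 × 10²³ × 8.950) = 4.356 × 10^-23 cm³, so a = 3.518 × 10^-8 cm = 351.8 pm.
Atoms touch along the face diagonal, so √2·a = 4r, so r = 0.3536 × a = 124 pm.

124 pm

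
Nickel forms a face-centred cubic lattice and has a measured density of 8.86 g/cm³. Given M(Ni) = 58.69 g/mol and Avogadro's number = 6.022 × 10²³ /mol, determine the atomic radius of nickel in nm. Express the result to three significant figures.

For an FCC cell (Z = 4), a³ = Z·M/(N_A·ρ) = 4 × 58.69 / (6.022 × 10²³ × 8.860) = 4.400 × 10^-23 cm³, so a = 3.530 × 10^-8 cm = 0.3530 nm.
Atoms touch along the face diagonal, so √2·a = 4r, so r = 0.3536 × a = 0.125 nm.

0.125 nm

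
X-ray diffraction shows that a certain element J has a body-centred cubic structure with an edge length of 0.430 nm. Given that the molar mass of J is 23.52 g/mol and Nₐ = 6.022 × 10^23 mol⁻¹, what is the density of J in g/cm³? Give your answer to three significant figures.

0.982 g/cm³

A BCC unit cell contains Z = 2 atoms.
Cell volume: a³ = (0.430 nm)³ = (4.300 × 10^-8 cm)³ = 7.951 × 10^-23 cm³.
ρ = Z·M/(N_A·a³) = 2 × 23.52 / (6.022 × 10²³ × 7.951 × 10^-23) = 0.9825 g/cm³.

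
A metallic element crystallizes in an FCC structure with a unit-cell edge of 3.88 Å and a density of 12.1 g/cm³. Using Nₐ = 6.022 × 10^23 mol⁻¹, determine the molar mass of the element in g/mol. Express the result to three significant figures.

106 g/mol

An FCC cell has Z = 4 atoms; a = 3.880 × 10^-8 cm.
M = ρ·N_A·a³/Z = 12.1 × 6.022 × 10²³ × 5.841 × 10^-23 / 4 = 106 g/mol.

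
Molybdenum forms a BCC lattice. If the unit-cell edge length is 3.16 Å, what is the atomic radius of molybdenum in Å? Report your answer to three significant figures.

In a BCC lattice, atoms touch along the body diagonal, so √3·a = 4r.
r = √3·a/4 = 1.7321 × 3.16 / 4 = 1.37 Å.

1.37 Å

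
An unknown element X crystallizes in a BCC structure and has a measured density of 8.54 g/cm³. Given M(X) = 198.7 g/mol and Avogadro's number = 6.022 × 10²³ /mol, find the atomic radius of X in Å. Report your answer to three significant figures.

1.84 Å

For a BCC cell (Z = 2), a³ = Z·M/(N_A·ρ) = 2 × 198.7 / (6.022 × 10²³ × 8.540) = 7.727 × 10^-23 cm³, so a = 4.259 × 10^-8 cm = 4.259 Å.
Atoms touch along the body diagonal, so √3·a = 4r, so r = 0.4330 × a = 1.84 Å.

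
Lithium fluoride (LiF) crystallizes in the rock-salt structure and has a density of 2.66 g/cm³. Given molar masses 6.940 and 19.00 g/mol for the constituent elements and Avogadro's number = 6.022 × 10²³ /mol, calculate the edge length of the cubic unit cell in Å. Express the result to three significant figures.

4.02 Å

M(LiF) = 25.94 g/mol; Z = 4 formula units per cell.
a³ = Z·M/(N_A·ρ) = 4 × 25.94 / (6.022 × 10²³ × 2.66) = 6.478 × 10^-23 cm³, so a = 4.016 × 10^-8 cm = 4.02 Å.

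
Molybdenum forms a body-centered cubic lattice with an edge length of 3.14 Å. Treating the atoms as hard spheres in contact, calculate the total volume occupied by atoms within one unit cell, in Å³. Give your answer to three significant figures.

21.1 Å³

In a BCC lattice atoms touch along the body diagonal, so √3·a = 4r, so r = 0.4330a = 1.360 Å.
V_atoms = Z × (4/3)πr³ = 2 × (4/3)π × (1.360)³ = 21.1 Å³.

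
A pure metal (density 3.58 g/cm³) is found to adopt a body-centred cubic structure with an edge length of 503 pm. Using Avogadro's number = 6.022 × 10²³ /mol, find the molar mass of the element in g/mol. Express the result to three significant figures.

A BCC cell has Z = 2 atoms; a = 5.030 × 10^-8 cm.
M = ρ·N_A·a³/Z = 3.58 × 6.022 × 10²³ × 1.273 × 10^-22 / 2 = 137 g/mol.

137 g/mol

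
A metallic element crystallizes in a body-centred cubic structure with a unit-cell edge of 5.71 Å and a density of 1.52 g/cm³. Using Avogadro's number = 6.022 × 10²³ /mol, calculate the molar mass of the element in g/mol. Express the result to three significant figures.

85.2 g/mol

A BCC cell has Z = 2 atoms; a = 5.710 × 10^-8 cm.
M = ρ·N_A·a³/Z = 1.52 × 6.022 × 10²³ × 1.862 × 10^-22 / 2 = 85.2 g/mol.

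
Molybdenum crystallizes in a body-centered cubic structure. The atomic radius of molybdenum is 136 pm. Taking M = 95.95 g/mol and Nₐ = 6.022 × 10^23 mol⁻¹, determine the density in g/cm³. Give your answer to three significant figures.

In a BCC lattice, atoms touch along the body diagonal, so √3·a = 4r, giving a = 314.1 pm = 3.141 × 10^-8 cm.
With Z = 2, ρ = Z·M/(N_A·a³) = 2 × 95.95 / (6.022 × 10²³ × 3.098 × 10^-23) = 10.29 g/cm³.

10.3 g/cm³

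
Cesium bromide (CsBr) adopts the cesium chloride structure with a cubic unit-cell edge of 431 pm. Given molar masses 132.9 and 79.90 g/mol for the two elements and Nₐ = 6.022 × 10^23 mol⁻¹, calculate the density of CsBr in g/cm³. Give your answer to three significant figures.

The cesium chloride structure contains Z = 1 formula unit per cell; M(CsBr) = 132.9 + 79.90 = 212.8 g/mol.
a³ = (4.310 × 10^-8 cm)³ = 8.006 × 10^-23 cm³.
ρ = 1 × 212.8 / (6.022 × 10²³ × 8.006 × 10^-23) = 4.414 g/cm³.

4.41 g/cm³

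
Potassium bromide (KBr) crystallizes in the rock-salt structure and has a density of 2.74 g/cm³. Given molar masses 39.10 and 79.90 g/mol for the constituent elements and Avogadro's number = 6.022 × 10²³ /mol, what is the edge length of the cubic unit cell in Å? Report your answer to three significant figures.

6.61 Å

M(KBr) = 119.0 g/mol; Z = 4 formula units per cell.
a³ = Z·M/(N_A·ρ) = 4 × 119.0 / (6.022 × 10²³ × 2.74) = 2.885 × 10^-22 cm³, so a = 6.608 × 10^-8 cm = 6.61 Å.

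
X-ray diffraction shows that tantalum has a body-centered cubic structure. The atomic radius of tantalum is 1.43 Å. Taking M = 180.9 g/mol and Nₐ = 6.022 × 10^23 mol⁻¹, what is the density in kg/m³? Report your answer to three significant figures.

In a BCC lattice, atoms touch along the body diagonal, so √3·a = 4r, giving a = 3.302 Å = 3.302 × 10^-8 cm.
With Z = 2, ρ = Z·M/(N_A·a³) = 2 × 180.9 / (6.022 × 10²³ × 3.602 × 10^-23) = 16.68 g/cm³ = 16700 kg/m³.

16700 kg/m³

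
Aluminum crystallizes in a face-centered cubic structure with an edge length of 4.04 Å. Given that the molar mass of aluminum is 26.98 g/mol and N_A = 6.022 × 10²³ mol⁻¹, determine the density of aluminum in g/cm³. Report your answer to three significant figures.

2.72 g/cm³

An FCC unit cell contains Z = 4 atoms.
Cell volume: a³ = (4.04 Å)³ = (4.040 × 10^-8 cm)³ = 6.594 × 10^-23 cm³.
ρ = Z·M/(N_A·a³) = 4 × 26.98 / (6.022 × 10²³ × 6.594 × 10^-23) = 2.718 g/cm³.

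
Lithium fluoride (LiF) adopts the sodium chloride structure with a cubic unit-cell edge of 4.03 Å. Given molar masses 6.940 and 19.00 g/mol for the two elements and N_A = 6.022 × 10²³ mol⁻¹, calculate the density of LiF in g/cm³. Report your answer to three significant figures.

2.63 g/cm³

The sodium chloride structure contains Z = 4 formula units per cell; M(LiF) = 6.940 + 19.00 = 25.94 g/mol.
a³ = (4.030 × 10^-8 cm)³ = 6.545 × 10^-23 cm³.
ρ = 4 × 25.94 / (6.022 × 10²³ × 6.545 × 10^-23) = 2.633 g/cm³.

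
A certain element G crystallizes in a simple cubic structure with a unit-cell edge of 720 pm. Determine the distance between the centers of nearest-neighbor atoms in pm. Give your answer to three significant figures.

720 pm

In a simple cubic structure, atoms touch along the cell edge, so a = 2r; the nearest-neighbor distance equals 2r = 1.000·a.
d = 1.000 × 720 = 720 pm.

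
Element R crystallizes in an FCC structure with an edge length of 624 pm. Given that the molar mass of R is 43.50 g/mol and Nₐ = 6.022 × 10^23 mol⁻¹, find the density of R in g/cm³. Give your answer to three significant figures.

An FCC unit cell contains Z = 4 atoms.
Cell volume: a³ = (624 pm)³ = (6.240 × 10^-8 cm)³ = 2.430 × 10^-22 cm³.
ρ = Z·M/(N_A·a³) = 4 × 43.50 / (6.022 × 10²³ × 2.430 × 10^-22) = 1.189 g/cm³.

1.19 g/cm³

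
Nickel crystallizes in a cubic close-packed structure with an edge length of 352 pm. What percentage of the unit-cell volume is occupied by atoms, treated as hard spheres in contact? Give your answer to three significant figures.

In an FCC lattice atoms touch along the face diagonal, so √2·a = 4r, so r = 0.3536a = 124.5 pm.
Packing fraction = Z·(4/3)πr³ / a³ = 4 × (4/3)π × (124.5)³ / (352)³ = 0.7405 = 74.0%.

74.0%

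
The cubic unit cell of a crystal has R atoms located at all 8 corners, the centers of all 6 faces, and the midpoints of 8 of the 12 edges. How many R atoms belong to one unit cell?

6

Corner atoms are shared by 8 cells (1/8 each), face atoms by 2 (1/2 each), edge atoms by 4 (1/4 each).
Net atoms = 8 × 1/8 + 6 × 1/2 + 8 × 1/4 = 1 + 3 + 2 = 6.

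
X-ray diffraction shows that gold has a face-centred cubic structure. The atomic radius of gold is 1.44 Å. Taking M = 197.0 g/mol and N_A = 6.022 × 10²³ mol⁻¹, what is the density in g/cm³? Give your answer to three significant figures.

19.4 g/cm³

In an FCC lattice, atoms touch along the face diagonal, so √2·a = 4r, giving a = 4.073 Å = 4.073 × 10^-8 cm.
With Z = 4, ρ = Z·M/(N_A·a³) = 4 × 197.0 / (6.022 × 10²³ × 6.757 × 10^-23) = 19.37 g/cm³.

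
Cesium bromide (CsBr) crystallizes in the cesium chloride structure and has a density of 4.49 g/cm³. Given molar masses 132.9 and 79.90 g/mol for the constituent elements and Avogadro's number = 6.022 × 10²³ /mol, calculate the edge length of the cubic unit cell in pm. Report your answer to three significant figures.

M(CsBr) = 212.8 g/mol; Z = 1 formula unit per cell.
a³ = Z·M/(N_A·ρ) = 1 × 212.8 / (6.022 × 10²³ × 4.49) = 7.870 × 10^-23 cm³, so a = 4.285 × 10^-8 cm = 429 pm.

429 pm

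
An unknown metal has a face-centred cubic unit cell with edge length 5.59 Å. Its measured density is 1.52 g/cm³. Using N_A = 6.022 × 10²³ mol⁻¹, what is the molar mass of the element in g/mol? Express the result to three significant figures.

An FCC cell has Z = 4 atoms; a = 5.590 × 10^-8 cm.
M = ρ·N_A·a³/Z = 1.52 × 6.022 × 10²³ × 1.747 × 10^-22 / 4 = 40.0 g/mol.

40.0 g/mol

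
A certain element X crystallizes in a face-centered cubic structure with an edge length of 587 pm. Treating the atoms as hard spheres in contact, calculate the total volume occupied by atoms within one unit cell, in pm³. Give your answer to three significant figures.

In an FCC lattice atoms touch along the face diagonal, so √2·a = 4r, so r = 0.3536a = 207.5 pm.
V_atoms = Z × (4/3)πr³ = 4 × (4/3)π × (207.5)³ = 1.50 × 10^8 pm³.

1.50 × 10^8 pm³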